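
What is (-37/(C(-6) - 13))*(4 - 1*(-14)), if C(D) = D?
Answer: 666/19 ≈ 35.053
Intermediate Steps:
(-37/(C(-6) - 13))*(4 - 1*(-14)) = (-37/(-6 - 13))*(4 - 1*(-14)) = (-37/(-19))*(4 + 14) = -37*(-1/19)*18 = (37/19)*18 = 666/19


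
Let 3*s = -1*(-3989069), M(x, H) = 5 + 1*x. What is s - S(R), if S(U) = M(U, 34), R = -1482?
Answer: 3993500/3 ≈ 1.3312e+6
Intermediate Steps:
M(x, H) = 5 + x
S(U) = 5 + U
s = 3989069/3 (s = (-1*(-3989069))/3 = (1/3)*3989069 = 3989069/3 ≈ 1.3297e+6)
s - S(R) = 3989069/3 - (5 - 1482) = 3989069/3 - 1*(-1477) = 3989069/3 + 1477 = 3993500/3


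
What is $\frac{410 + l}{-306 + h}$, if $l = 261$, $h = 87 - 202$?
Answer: $- \frac{671}{421} \approx -1.5938$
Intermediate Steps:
$h = -115$ ($h = 87 - 202 = -115$)
$\frac{410 + l}{-306 + h} = \frac{410 + 261}{-306 - 115} = \frac{671}{-421} = 671 \left(- \frac{1}{421}\right) = - \frac{671}{421}$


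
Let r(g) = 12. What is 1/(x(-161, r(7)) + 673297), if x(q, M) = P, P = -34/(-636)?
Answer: 318/214108463 ≈ 1.4852e-6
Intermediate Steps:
P = 17/318 (P = -34*(-1/636) = 17/318 ≈ 0.053459)
x(q, M) = 17/318
1/(x(-161, r(7)) + 673297) = 1/(17/318 + 673297) = 1/(214108463/318) = 318/214108463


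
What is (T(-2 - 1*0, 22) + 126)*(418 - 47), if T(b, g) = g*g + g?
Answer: 234472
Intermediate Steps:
T(b, g) = g + g**2 (T(b, g) = g**2 + g = g + g**2)
(T(-2 - 1*0, 22) + 126)*(418 - 47) = (22*(1 + 22) + 126)*(418 - 47) = (22*23 + 126)*371 = (506 + 126)*371 = 632*371 = 234472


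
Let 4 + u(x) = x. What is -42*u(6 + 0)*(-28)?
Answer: 2352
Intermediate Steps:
u(x) = -4 + x
-42*u(6 + 0)*(-28) = -42*(-4 + (6 + 0))*(-28) = -42*(-4 + 6)*(-28) = -42*2*(-28) = -84*(-28) = 2352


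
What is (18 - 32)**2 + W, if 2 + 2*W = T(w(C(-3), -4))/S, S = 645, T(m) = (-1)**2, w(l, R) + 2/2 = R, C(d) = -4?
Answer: 251551/1290 ≈ 195.00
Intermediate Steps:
w(l, R) = -1 + R
T(m) = 1
W = -1289/1290 (W = -1 + (1/645)/2 = -1 + (1*(1/645))/2 = -1 + (1/2)*(1/645) = -1 + 1/1290 = -1289/1290 ≈ -0.99922)
(18 - 32)**2 + W = (18 - 32)**2 - 1289/1290 = (-14)**2 - 1289/1290 = 196 - 1289/1290 = 251551/1290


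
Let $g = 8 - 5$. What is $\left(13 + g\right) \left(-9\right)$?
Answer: $-144$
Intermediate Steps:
$g = 3$ ($g = 8 - 5 = 3$)
$\left(13 + g\right) \left(-9\right) = \left(13 + 3\right) \left(-9\right) = 16 \left(-9\right) = -144$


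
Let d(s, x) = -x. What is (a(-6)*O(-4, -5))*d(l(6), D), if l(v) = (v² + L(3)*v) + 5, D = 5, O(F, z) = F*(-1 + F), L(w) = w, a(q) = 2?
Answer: -200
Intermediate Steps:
l(v) = 5 + v² + 3*v (l(v) = (v² + 3*v) + 5 = 5 + v² + 3*v)
(a(-6)*O(-4, -5))*d(l(6), D) = (2*(-4*(-1 - 4)))*(-1*5) = (2*(-4*(-5)))*(-5) = (2*20)*(-5) = 40*(-5) = -200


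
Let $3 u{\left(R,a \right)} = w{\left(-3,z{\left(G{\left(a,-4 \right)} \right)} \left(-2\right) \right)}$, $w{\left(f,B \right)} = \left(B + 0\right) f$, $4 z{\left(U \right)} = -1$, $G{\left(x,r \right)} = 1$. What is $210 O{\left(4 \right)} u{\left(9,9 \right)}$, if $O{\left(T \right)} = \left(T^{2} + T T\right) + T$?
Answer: $-3780$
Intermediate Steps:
$z{\left(U \right)} = - \frac{1}{4}$ ($z{\left(U \right)} = \frac{1}{4} \left(-1\right) = - \frac{1}{4}$)
$O{\left(T \right)} = T + 2 T^{2}$ ($O{\left(T \right)} = \left(T^{2} + T^{2}\right) + T = 2 T^{2} + T = T + 2 T^{2}$)
$w{\left(f,B \right)} = B f$
$u{\left(R,a \right)} = - \frac{1}{2}$ ($u{\left(R,a \right)} = \frac{\left(- \frac{1}{4}\right) \left(-2\right) \left(-3\right)}{3} = \frac{\frac{1}{2} \left(-3\right)}{3} = \frac{1}{3} \left(- \frac{3}{2}\right) = - \frac{1}{2}$)
$210 O{\left(4 \right)} u{\left(9,9 \right)} = 210 \cdot 4 \left(1 + 2 \cdot 4\right) \left(- \frac{1}{2}\right) = 210 \cdot 4 \left(1 + 8\right) \left(- \frac{1}{2}\right) = 210 \cdot 4 \cdot 9 \left(- \frac{1}{2}\right) = 210 \cdot 36 \left(- \frac{1}{2}\right) = 7560 \left(- \frac{1}{2}\right) = -3780$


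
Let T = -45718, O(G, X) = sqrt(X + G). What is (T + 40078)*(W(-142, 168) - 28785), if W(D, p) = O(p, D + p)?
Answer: 162347400 - 5640*sqrt(194) ≈ 1.6227e+8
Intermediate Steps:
O(G, X) = sqrt(G + X)
W(D, p) = sqrt(D + 2*p) (W(D, p) = sqrt(p + (D + p)) = sqrt(D + 2*p))
(T + 40078)*(W(-142, 168) - 28785) = (-45718 + 40078)*(sqrt(-142 + 2*168) - 28785) = -5640*(sqrt(-142 + 336) - 28785) = -5640*(sqrt(194) - 28785) = -5640*(-28785 + sqrt(194)) = 162347400 - 5640*sqrt(194)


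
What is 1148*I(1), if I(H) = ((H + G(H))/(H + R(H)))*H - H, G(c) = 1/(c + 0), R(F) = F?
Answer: 0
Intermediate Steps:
G(c) = 1/c
I(H) = 1/(2*H) - H/2 (I(H) = ((H + 1/H)/(H + H))*H - H = ((H + 1/H)/((2*H)))*H - H = ((H + 1/H)*(1/(2*H)))*H - H = ((H + 1/H)/(2*H))*H - H = (H/2 + 1/(2*H)) - H = 1/(2*H) - H/2)
1148*I(1) = 1148*((1/2)*(1 - 1*1**2)/1) = 1148*((1/2)*1*(1 - 1*1)) = 1148*((1/2)*1*(1 - 1)) = 1148*((1/2)*1*0) = 1148*0 = 0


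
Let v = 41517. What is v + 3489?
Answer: 45006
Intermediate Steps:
v + 3489 = 41517 + 3489 = 45006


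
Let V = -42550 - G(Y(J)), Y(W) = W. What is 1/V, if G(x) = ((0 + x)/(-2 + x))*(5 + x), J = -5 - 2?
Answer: -9/382936 ≈ -2.3503e-5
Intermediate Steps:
J = -7
G(x) = x*(5 + x)/(-2 + x) (G(x) = (x/(-2 + x))*(5 + x) = x*(5 + x)/(-2 + x))
V = -382936/9 (V = -42550 - (-7)*(5 - 7)/(-2 - 7) = -42550 - (-7)*(-2)/(-9) = -42550 - (-7)*(-1)*(-2)/9 = -42550 - 1*(-14/9) = -42550 + 14/9 = -382936/9 ≈ -42548.)
1/V = 1/(-382936/9) = -9/382936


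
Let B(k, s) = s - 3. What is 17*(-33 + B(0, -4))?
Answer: -680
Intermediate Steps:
B(k, s) = -3 + s
17*(-33 + B(0, -4)) = 17*(-33 + (-3 - 4)) = 17*(-33 - 7) = 17*(-40) = -680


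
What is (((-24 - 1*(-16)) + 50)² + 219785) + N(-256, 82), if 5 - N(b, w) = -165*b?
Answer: 179314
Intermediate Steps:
N(b, w) = 5 + 165*b (N(b, w) = 5 - (-165)*b = 5 + 165*b)
(((-24 - 1*(-16)) + 50)² + 219785) + N(-256, 82) = (((-24 - 1*(-16)) + 50)² + 219785) + (5 + 165*(-256)) = (((-24 + 16) + 50)² + 219785) + (5 - 42240) = ((-8 + 50)² + 219785) - 42235 = (42² + 219785) - 42235 = (1764 + 219785) - 42235 = 221549 - 42235 = 179314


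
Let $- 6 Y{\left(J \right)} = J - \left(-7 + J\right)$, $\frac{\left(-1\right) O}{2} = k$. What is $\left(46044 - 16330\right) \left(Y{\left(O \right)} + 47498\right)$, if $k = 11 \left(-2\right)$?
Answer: $\frac{4233962717}{3} \approx 1.4113 \cdot 10^{9}$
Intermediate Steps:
$k = -22$
$O = 44$ ($O = \left(-2\right) \left(-22\right) = 44$)
$Y{\left(J \right)} = - \frac{7}{6}$ ($Y{\left(J \right)} = - \frac{J - \left(-7 + J\right)}{6} = \left(- \frac{1}{6}\right) 7 = - \frac{7}{6}$)
$\left(46044 - 16330\right) \left(Y{\left(O \right)} + 47498\right) = \left(46044 - 16330\right) \left(- \frac{7}{6} + 47498\right) = 29714 \cdot \frac{284981}{6} = \frac{4233962717}{3}$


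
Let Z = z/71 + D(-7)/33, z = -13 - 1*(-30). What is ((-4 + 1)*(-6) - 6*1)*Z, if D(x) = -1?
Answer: 1960/781 ≈ 2.5096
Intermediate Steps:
z = 17 (z = -13 + 30 = 17)
Z = 490/2343 (Z = 17/71 - 1/33 = 490/2343 ≈ 0.20913)
((-4 + 1)*(-6) - 6*1)*Z = ((-4 + 1)*(-6) - 6*1)*(490/2343) = (-3*(-6) - 6)*(490/2343) = (18 - 6)*(490/2343) = 12*(490/2343) = 1960/781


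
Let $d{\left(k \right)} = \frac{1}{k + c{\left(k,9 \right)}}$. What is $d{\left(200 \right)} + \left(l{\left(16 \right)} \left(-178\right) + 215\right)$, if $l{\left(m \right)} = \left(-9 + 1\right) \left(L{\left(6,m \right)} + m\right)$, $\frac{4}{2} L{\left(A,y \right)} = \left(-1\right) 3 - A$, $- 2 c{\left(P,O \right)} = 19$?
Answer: $\frac{6321173}{381} \approx 16591.0$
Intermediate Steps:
$c{\left(P,O \right)} = - \frac{19}{2}$ ($c{\left(P,O \right)} = \left(- \frac{1}{2}\right) 19 = - \frac{19}{2}$)
$L{\left(A,y \right)} = - \frac{3}{2} - \frac{A}{2}$ ($L{\left(A,y \right)} = \frac{\left(-1\right) 3 - A}{2} = \frac{-3 - A}{2} = - \frac{3}{2} - \frac{A}{2}$)
$d{\left(k \right)} = \frac{1}{- \frac{19}{2} + k}$ ($d{\left(k \right)} = \frac{1}{k - \frac{19}{2}} = \frac{1}{- \frac{19}{2} + k}$)
$l{\left(m \right)} = 36 - 8 m$ ($l{\left(m \right)} = \left(-9 + 1\right) \left(\left(- \frac{3}{2} - 3\right) + m\right) = - 8 \left(\left(- \frac{3}{2} - 3\right) + m\right) = - 8 \left(- \frac{9}{2} + m\right) = 36 - 8 m$)
$d{\left(200 \right)} + \left(l{\left(16 \right)} \left(-178\right) + 215\right) = \frac{2}{-19 + 2 \cdot 200} + \left(\left(36 - 128\right) \left(-178\right) + 215\right) = \frac{2}{-19 + 400} + \left(\left(36 - 128\right) \left(-178\right) + 215\right) = \frac{2}{381} + \left(\left(-92\right) \left(-178\right) + 215\right) = 2 \cdot \frac{1}{381} + \left(16376 + 215\right) = \frac{2}{381} + 16591 = \frac{6321173}{381}$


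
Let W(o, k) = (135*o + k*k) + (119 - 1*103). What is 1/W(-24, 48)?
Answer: -1/920 ≈ -0.0010870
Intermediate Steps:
W(o, k) = 16 + k² + 135*o (W(o, k) = (135*o + k²) + (119 - 103) = (k² + 135*o) + 16 = 16 + k² + 135*o)
1/W(-24, 48) = 1/(16 + 48² + 135*(-24)) = 1/(16 + 2304 - 3240) = 1/(-920) = -1/920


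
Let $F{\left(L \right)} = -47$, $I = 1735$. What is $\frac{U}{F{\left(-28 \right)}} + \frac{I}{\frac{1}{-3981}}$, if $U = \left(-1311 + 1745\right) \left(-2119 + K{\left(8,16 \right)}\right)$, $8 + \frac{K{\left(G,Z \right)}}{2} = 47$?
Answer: $- \frac{323744851}{47} \approx -6.8882 \cdot 10^{6}$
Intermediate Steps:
$K{\left(G,Z \right)} = 78$ ($K{\left(G,Z \right)} = -16 + 2 \cdot 47 = -16 + 94 = 78$)
$U = -885794$ ($U = \left(-1311 + 1745\right) \left(-2119 + 78\right) = 434 \left(-2041\right) = -885794$)
$\frac{U}{F{\left(-28 \right)}} + \frac{I}{\frac{1}{-3981}} = - \frac{885794}{-47} + \frac{1735}{\frac{1}{-3981}} = \left(-885794\right) \left(- \frac{1}{47}\right) + \frac{1735}{- \frac{1}{3981}} = \frac{885794}{47} + 1735 \left(-3981\right) = \frac{885794}{47} - 6907035 = - \frac{323744851}{47}$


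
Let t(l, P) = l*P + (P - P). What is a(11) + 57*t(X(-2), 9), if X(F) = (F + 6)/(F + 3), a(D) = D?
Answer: 2063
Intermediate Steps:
X(F) = (6 + F)/(3 + F)
t(l, P) = P*l (t(l, P) = P*l + 0 = P*l)
a(11) + 57*t(X(-2), 9) = 11 + 57*(9*((6 - 2)/(3 - 2))) = 11 + 57*(9*(4/1)) = 11 + 57*(9*(1*4)) = 11 + 57*(9*4) = 11 + 57*36 = 11 + 2052 = 2063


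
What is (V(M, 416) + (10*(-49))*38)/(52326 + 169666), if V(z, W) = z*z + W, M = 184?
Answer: 3913/55498 ≈ 0.070507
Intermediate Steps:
V(z, W) = W + z**2 (V(z, W) = z**2 + W = W + z**2)
(V(M, 416) + (10*(-49))*38)/(52326 + 169666) = ((416 + 184**2) + (10*(-49))*38)/(52326 + 169666) = ((416 + 33856) - 490*38)/221992 = (34272 - 18620)*(1/221992) = 15652*(1/221992) = 3913/55498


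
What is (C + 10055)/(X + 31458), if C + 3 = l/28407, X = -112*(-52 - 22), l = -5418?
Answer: 6798613/26882491 ≈ 0.25290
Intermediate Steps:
X = 8288 (X = -112*(-74) = 8288)
C = -30213/9469 (C = -3 - 5418/28407 = -3 - 5418*1/28407 = -3 - 1806/9469 = -30213/9469 ≈ -3.1907)
(C + 10055)/(X + 31458) = (-30213/9469 + 10055)/(8288 + 31458) = (95180582/9469)/39746 = (95180582/9469)*(1/39746) = 6798613/26882491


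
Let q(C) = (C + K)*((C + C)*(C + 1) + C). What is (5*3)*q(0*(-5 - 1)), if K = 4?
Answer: 0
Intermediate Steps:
q(C) = (4 + C)*(C + 2*C*(1 + C)) (q(C) = (C + 4)*((C + C)*(C + 1) + C) = (4 + C)*((2*C)*(1 + C) + C) = (4 + C)*(2*C*(1 + C) + C) = (4 + C)*(C + 2*C*(1 + C)))
(5*3)*q(0*(-5 - 1)) = (5*3)*((0*(-5 - 1))*(12 + 2*(0*(-5 - 1))² + 11*(0*(-5 - 1)))) = 15*((0*(-6))*(12 + 2*(0*(-6))² + 11*(0*(-6)))) = 15*(0*(12 + 2*0² + 11*0)) = 15*(0*(12 + 2*0 + 0)) = 15*(0*(12 + 0 + 0)) = 15*(0*12) = 15*0 = 0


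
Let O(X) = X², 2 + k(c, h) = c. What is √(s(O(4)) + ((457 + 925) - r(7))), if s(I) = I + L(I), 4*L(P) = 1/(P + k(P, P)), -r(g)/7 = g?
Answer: 19*√14430/60 ≈ 38.040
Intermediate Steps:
k(c, h) = -2 + c
r(g) = -7*g
L(P) = 1/(4*(-2 + 2*P)) (L(P) = 1/(4*(P + (-2 + P))) = 1/(4*(-2 + 2*P)))
s(I) = I + 1/(8*(-1 + I))
√(s(O(4)) + ((457 + 925) - r(7))) = √((⅛ + 4²*(-1 + 4²))/(-1 + 4²) + ((457 + 925) - (-7)*7)) = √((⅛ + 16*(-1 + 16))/(-1 + 16) + (1382 - 1*(-49))) = √((⅛ + 16*15)/15 + (1382 + 49)) = √((⅛ + 240)/15 + 1431) = √((1/15)*(1921/8) + 1431) = √(1921/120 + 1431) = √(173641/120) = 19*√14430/60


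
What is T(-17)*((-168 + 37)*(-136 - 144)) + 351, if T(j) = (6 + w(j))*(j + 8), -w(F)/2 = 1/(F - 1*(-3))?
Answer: -2027529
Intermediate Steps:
w(F) = -2/(3 + F) (w(F) = -2/(F - 1*(-3)) = -2/(F + 3) = -2/(3 + F))
T(j) = (6 - 2/(3 + j))*(8 + j) (T(j) = (6 - 2/(3 + j))*(j + 8) = (6 - 2/(3 + j))*(8 + j))
T(-17)*((-168 + 37)*(-136 - 144)) + 351 = (2*(64 + 3*(-17)**2 + 32*(-17))/(3 - 17))*((-168 + 37)*(-136 - 144)) + 351 = (2*(64 + 3*289 - 544)/(-14))*(-131*(-280)) + 351 = (2*(-1/14)*(64 + 867 - 544))*36680 + 351 = (2*(-1/14)*387)*36680 + 351 = -387/7*36680 + 351 = -2027880 + 351 = -2027529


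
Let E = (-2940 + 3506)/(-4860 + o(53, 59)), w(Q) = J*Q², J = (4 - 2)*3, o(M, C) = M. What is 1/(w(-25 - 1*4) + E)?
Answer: 4807/24255556 ≈ 0.00019818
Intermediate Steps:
J = 6 (J = 2*3 = 6)
w(Q) = 6*Q²
E = -566/4807 (E = (-2940 + 3506)/(-4860 + 53) = 566/(-4807) = 566*(-1/4807) = -566/4807 ≈ -0.11774)
1/(w(-25 - 1*4) + E) = 1/(6*(-25 - 1*4)² - 566/4807) = 1/(6*(-25 - 4)² - 566/4807) = 1/(6*(-29)² - 566/4807) = 1/(6*841 - 566/4807) = 1/(5046 - 566/4807) = 1/(24255556/4807) = 4807/24255556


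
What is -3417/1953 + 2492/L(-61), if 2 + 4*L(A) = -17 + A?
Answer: -411268/3255 ≈ -126.35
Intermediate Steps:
L(A) = -19/4 + A/4 (L(A) = -½ + (-17 + A)/4 = -½ + (-17/4 + A/4) = -19/4 + A/4)
-3417/1953 + 2492/L(-61) = -3417/1953 + 2492/(-19/4 + (¼)*(-61)) = -3417*1/1953 + 2492/(-19/4 - 61/4) = -1139/651 + 2492/(-20) = -1139/651 + 2492*(-1/20) = -1139/651 - 623/5 = -411268/3255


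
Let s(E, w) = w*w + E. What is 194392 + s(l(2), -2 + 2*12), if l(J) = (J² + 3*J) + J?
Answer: 194888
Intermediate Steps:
l(J) = J² + 4*J
s(E, w) = E + w² (s(E, w) = w² + E = E + w²)
194392 + s(l(2), -2 + 2*12) = 194392 + (2*(4 + 2) + (-2 + 2*12)²) = 194392 + (2*6 + (-2 + 24)²) = 194392 + (12 + 22²) = 194392 + (12 + 484) = 194392 + 496 = 194888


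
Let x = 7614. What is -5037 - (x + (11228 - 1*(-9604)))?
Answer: -33483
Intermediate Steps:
-5037 - (x + (11228 - 1*(-9604))) = -5037 - (7614 + (11228 - 1*(-9604))) = -5037 - (7614 + (11228 + 9604)) = -5037 - (7614 + 20832) = -5037 - 1*28446 = -5037 - 28446 = -33483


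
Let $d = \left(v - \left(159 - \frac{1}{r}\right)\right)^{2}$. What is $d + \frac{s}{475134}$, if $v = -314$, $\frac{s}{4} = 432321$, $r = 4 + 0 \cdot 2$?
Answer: $\frac{283175051933}{1267024} \approx 2.235 \cdot 10^{5}$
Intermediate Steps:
$r = 4$ ($r = 4 + 0 = 4$)
$s = 1729284$ ($s = 4 \cdot 432321 = 1729284$)
$d = \frac{3575881}{16}$ ($d = \left(-314 - \left(159 - \frac{1}{4}\right)\right)^{2} = \left(-314 + \left(\frac{1}{4} - 159\right)\right)^{2} = \left(-314 - \frac{635}{4}\right)^{2} = \left(- \frac{1891}{4}\right)^{2} = \frac{3575881}{16} \approx 2.2349 \cdot 10^{5}$)
$d + \frac{s}{475134} = \frac{3575881}{16} + \frac{1729284}{475134} = \frac{3575881}{16} + 1729284 \cdot \frac{1}{475134} = \frac{3575881}{16} + \frac{288214}{79189} = \frac{283175051933}{1267024}$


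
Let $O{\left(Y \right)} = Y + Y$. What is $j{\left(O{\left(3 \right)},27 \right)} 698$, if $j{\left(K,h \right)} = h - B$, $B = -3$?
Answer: $20940$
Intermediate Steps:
$O{\left(Y \right)} = 2 Y$
$j{\left(K,h \right)} = 3 + h$ ($j{\left(K,h \right)} = h - -3 = h + 3 = 3 + h$)
$j{\left(O{\left(3 \right)},27 \right)} 698 = \left(3 + 27\right) 698 = 30 \cdot 698 = 20940$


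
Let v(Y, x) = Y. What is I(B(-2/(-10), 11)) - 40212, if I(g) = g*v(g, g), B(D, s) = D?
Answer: -1005299/25 ≈ -40212.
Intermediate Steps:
I(g) = g² (I(g) = g*g = g²)
I(B(-2/(-10), 11)) - 40212 = (-2/(-10))² - 40212 = (-2*(-⅒))² - 40212 = (⅕)² - 40212 = 1/25 - 40212 = -1005299/25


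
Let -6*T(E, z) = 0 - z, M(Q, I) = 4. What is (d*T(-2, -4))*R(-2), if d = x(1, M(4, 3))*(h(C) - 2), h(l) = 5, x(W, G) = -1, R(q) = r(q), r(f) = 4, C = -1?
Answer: 8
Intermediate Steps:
R(q) = 4
T(E, z) = z/6 (T(E, z) = -(0 - z)/6 = -(-1)*z/6 = z/6)
d = -3 (d = -(5 - 2) = -1*3 = -3)
(d*T(-2, -4))*R(-2) = -(-4)/2*4 = -3*(-2/3)*4 = 2*4 = 8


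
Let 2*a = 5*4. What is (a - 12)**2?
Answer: 4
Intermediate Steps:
a = 10 (a = (5*4)/2 = (1/2)*20 = 10)
(a - 12)**2 = (10 - 12)**2 = (-2)**2 = 4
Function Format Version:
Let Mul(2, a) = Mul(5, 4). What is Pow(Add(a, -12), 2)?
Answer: 4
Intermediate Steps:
a = 10 (a = Mul(Rational(1, 2), Mul(5, 4)) = Mul(Rational(1, 2), 20) = 10)
Pow(Add(a, -12), 2) = Pow(Add(10, -12), 2) = Pow(-2, 2) = 4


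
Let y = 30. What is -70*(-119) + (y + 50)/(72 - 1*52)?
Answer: 8334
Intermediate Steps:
-70*(-119) + (y + 50)/(72 - 1*52) = -70*(-119) + (30 + 50)/(72 - 1*52) = 8330 + 80/(72 - 52) = 8330 + 80/20 = 8330 + 80*(1/20) = 8330 + 4 = 8334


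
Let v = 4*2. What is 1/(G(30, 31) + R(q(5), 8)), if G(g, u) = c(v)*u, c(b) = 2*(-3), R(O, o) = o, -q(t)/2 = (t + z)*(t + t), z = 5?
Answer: -1/178 ≈ -0.0056180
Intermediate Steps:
q(t) = -4*t*(5 + t) (q(t) = -2*(t + 5)*(t + t) = -2*(5 + t)*2*t = -4*t*(5 + t))
v = 8
c(b) = -6
G(g, u) = -6*u
1/(G(30, 31) + R(q(5), 8)) = 1/(-6*31 + 8) = 1/(-186 + 8) = 1/(-178) = -1/178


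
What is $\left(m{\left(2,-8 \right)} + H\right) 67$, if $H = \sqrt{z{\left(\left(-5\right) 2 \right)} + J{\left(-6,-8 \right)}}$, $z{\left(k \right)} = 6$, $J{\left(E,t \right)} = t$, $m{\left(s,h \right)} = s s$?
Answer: $268 + 67 i \sqrt{2} \approx 268.0 + 94.752 i$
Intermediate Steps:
$m{\left(s,h \right)} = s^{2}$
$H = i \sqrt{2}$ ($H = \sqrt{6 - 8} = \sqrt{-2} = i \sqrt{2} \approx 1.4142 i$)
$\left(m{\left(2,-8 \right)} + H\right) 67 = \left(2^{2} + i \sqrt{2}\right) 67 = \left(4 + i \sqrt{2}\right) 67 = 268 + 67 i \sqrt{2}$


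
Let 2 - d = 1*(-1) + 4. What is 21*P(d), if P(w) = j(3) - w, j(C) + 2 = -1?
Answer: -42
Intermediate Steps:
j(C) = -3 (j(C) = -2 - 1 = -3)
d = -1 (d = 2 - (1*(-1) + 4) = 2 - (-1 + 4) = 2 - 1*3 = 2 - 3 = -1)
P(w) = -3 - w
21*P(d) = 21*(-3 - 1*(-1)) = 21*(-3 + 1) = 21*(-2) = -42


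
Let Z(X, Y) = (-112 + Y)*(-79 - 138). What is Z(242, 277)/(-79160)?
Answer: 7161/15832 ≈ 0.45231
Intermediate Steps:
Z(X, Y) = 24304 - 217*Y (Z(X, Y) = (-112 + Y)*(-217) = 24304 - 217*Y)
Z(242, 277)/(-79160) = (24304 - 217*277)/(-79160) = (24304 - 60109)*(-1/79160) = -35805*(-1/79160) = 7161/15832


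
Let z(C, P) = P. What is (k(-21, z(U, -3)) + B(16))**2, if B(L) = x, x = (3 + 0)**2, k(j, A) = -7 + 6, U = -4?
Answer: 64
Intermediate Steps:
k(j, A) = -1
x = 9 (x = 3**2 = 9)
B(L) = 9
(k(-21, z(U, -3)) + B(16))**2 = (-1 + 9)**2 = 8**2 = 64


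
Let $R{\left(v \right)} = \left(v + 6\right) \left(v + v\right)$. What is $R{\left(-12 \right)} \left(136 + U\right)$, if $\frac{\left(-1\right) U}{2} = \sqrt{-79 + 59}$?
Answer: $19584 - 576 i \sqrt{5} \approx 19584.0 - 1288.0 i$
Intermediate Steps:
$R{\left(v \right)} = 2 v \left(6 + v\right)$ ($R{\left(v \right)} = \left(6 + v\right) 2 v = 2 v \left(6 + v\right)$)
$U = - 4 i \sqrt{5}$ ($U = - 2 \sqrt{-79 + 59} = - 2 \sqrt{-20} = - 2 \cdot 2 i \sqrt{5} = - 4 i \sqrt{5} \approx - 8.9443 i$)
$R{\left(-12 \right)} \left(136 + U\right) = 2 \left(-12\right) \left(6 - 12\right) \left(136 - 4 i \sqrt{5}\right) = 2 \left(-12\right) \left(-6\right) \left(136 - 4 i \sqrt{5}\right) = 144 \left(136 - 4 i \sqrt{5}\right) = 19584 - 576 i \sqrt{5}$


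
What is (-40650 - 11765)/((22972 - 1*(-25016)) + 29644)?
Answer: -52415/77632 ≈ -0.67517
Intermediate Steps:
(-40650 - 11765)/((22972 - 1*(-25016)) + 29644) = -52415/((22972 + 25016) + 29644) = -52415/(47988 + 29644) = -52415/77632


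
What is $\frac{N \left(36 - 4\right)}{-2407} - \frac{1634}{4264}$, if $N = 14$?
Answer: $- \frac{2921655}{5131724} \approx -0.56933$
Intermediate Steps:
$\frac{N \left(36 - 4\right)}{-2407} - \frac{1634}{4264} = \frac{14 \left(36 - 4\right)}{-2407} - \frac{1634}{4264} = 14 \cdot 32 \left(- \frac{1}{2407}\right) - \frac{817}{2132} = 448 \left(- \frac{1}{2407}\right) - \frac{817}{2132} = - \frac{448}{2407} - \frac{817}{2132} = - \frac{2921655}{5131724}$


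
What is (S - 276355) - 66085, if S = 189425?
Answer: -153015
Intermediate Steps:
(S - 276355) - 66085 = (189425 - 276355) - 66085 = -86930 - 66085 = -153015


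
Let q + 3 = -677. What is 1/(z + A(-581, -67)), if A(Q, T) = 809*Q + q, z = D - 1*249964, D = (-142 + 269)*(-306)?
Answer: -1/759535 ≈ -1.3166e-6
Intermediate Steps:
D = -38862 (D = 127*(-306) = -38862)
q = -680 (q = -3 - 677 = -680)
z = -288826 (z = -38862 - 1*249964 = -38862 - 249964 = -288826)
A(Q, T) = -680 + 809*Q (A(Q, T) = 809*Q - 680 = -680 + 809*Q)
1/(z + A(-581, -67)) = 1/(-288826 + (-680 + 809*(-581))) = 1/(-288826 + (-680 - 470029)) = 1/(-288826 - 470709) = 1/(-759535) = -1/759535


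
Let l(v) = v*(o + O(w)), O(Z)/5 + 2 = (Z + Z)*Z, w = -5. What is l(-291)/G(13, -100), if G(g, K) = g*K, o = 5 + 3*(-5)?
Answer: 6693/130 ≈ 51.485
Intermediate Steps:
O(Z) = -10 + 10*Z² (O(Z) = -10 + 5*((Z + Z)*Z) = -10 + 5*((2*Z)*Z) = -10 + 5*(2*Z²) = -10 + 10*Z²)
o = -10 (o = 5 - 15 = -10)
l(v) = 230*v (l(v) = v*(-10 + (-10 + 10*(-5)²)) = v*(-10 + (-10 + 10*25)) = v*(-10 + (-10 + 250)) = v*(-10 + 240) = v*230 = 230*v)
G(g, K) = K*g
l(-291)/G(13, -100) = (230*(-291))/((-100*13)) = -66930/(-1300) = -66930*(-1/1300) = 6693/130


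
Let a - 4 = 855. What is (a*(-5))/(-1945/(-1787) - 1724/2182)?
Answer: -8373605015/581601 ≈ -14398.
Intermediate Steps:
a = 859 (a = 4 + 855 = 859)
(a*(-5))/(-1945/(-1787) - 1724/2182) = (859*(-5))/(-1945/(-1787) - 1724/2182) = -4295/(-1945*(-1/1787) - 1724*1/2182) = -4295/(1945/1787 - 862/1091) = -4295/581601/1949617 = -4295*1949617/581601 = -8373605015/581601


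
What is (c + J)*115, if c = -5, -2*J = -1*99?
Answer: 10235/2 ≈ 5117.5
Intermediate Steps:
J = 99/2 (J = -(-1)*99/2 = -½*(-99) = 99/2 ≈ 49.500)
(c + J)*115 = (-5 + 99/2)*115 = (89/2)*115 = 10235/2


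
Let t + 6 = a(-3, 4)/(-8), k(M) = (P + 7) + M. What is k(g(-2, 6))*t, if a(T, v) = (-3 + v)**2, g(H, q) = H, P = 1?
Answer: -147/4 ≈ -36.750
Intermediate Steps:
k(M) = 8 + M (k(M) = (1 + 7) + M = 8 + M)
t = -49/8 (t = -6 + (-3 + 4)**2/(-8) = -6 + 1**2*(-1/8) = -6 + 1*(-1/8) = -6 - 1/8 = -49/8 ≈ -6.1250)
k(g(-2, 6))*t = (8 - 2)*(-49/8) = 6*(-49/8) = -147/4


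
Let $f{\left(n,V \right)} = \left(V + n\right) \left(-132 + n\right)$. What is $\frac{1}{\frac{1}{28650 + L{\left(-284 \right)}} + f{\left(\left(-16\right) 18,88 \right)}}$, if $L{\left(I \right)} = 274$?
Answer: $\frac{28924}{2429616001} \approx 1.1905 \cdot 10^{-5}$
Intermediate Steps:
$f{\left(n,V \right)} = \left(-132 + n\right) \left(V + n\right)$
$\frac{1}{\frac{1}{28650 + L{\left(-284 \right)}} + f{\left(\left(-16\right) 18,88 \right)}} = \frac{1}{\frac{1}{28650 + 274} + \left(\left(\left(-16\right) 18\right)^{2} - 11616 - 132 \left(\left(-16\right) 18\right) + 88 \left(\left(-16\right) 18\right)\right)} = \frac{1}{\frac{1}{28924} + \left(\left(-288\right)^{2} - 11616 - -38016 + 88 \left(-288\right)\right)} = \frac{1}{\frac{1}{28924} + \left(82944 - 11616 + 38016 - 25344\right)} = \frac{1}{\frac{1}{28924} + 84000} = \frac{1}{\frac{2429616001}{28924}} = \frac{28924}{2429616001}$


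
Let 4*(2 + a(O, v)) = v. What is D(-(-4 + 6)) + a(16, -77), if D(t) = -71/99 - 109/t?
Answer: 12883/396 ≈ 32.533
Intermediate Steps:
a(O, v) = -2 + v/4
D(t) = -71/99 - 109/t (D(t) = -71*1/99 - 109/t = -71/99 - 109/t)
D(-(-4 + 6)) + a(16, -77) = (-71/99 - 109*(-1/(-4 + 6))) + (-2 + (¼)*(-77)) = (-71/99 - 109/((-1*2))) + (-2 - 77/4) = (-71/99 - 109/(-2)) - 85/4 = (-71/99 - 109*(-½)) - 85/4 = (-71/99 + 109/2) - 85/4 = 10649/198 - 85/4 = 12883/396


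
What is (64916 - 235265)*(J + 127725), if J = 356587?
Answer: -82502064888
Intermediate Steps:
(64916 - 235265)*(J + 127725) = (64916 - 235265)*(356587 + 127725) = -170349*484312 = -82502064888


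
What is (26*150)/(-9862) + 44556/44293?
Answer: 133334286/218408783 ≈ 0.61048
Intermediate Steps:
(26*150)/(-9862) + 44556/44293 = 3900*(-1/9862) + 44556*(1/44293) = -1950/4931 + 44556/44293 = 133334286/218408783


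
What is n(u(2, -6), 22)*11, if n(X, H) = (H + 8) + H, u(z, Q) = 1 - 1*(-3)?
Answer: 572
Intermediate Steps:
u(z, Q) = 4 (u(z, Q) = 1 + 3 = 4)
n(X, H) = 8 + 2*H (n(X, H) = (8 + H) + H = 8 + 2*H)
n(u(2, -6), 22)*11 = (8 + 2*22)*11 = (8 + 44)*11 = 52*11 = 572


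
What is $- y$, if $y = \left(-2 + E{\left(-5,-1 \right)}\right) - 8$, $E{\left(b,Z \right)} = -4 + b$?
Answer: $19$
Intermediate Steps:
$y = -19$ ($y = \left(-2 - 9\right) - 8 = -11 - 8 = -19$)
$- y = \left(-1\right) \left(-19\right) = 19$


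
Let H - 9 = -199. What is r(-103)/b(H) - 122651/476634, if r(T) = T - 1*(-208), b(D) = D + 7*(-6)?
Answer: -39250801/55289544 ≈ -0.70991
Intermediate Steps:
H = -190 (H = 9 - 199 = -190)
b(D) = -42 + D (b(D) = D - 42 = -42 + D)
r(T) = 208 + T (r(T) = T + 208 = 208 + T)
r(-103)/b(H) - 122651/476634 = (208 - 103)/(-42 - 190) - 122651/476634 = 105/(-232) - 122651*1/476634 = 105*(-1/232) - 122651/476634 = -105/232 - 122651/476634 = -39250801/55289544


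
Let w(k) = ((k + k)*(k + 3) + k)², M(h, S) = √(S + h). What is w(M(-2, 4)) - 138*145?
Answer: -19896 + 56*√2 ≈ -19817.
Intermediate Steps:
w(k) = (k + 2*k*(3 + k))² (w(k) = ((2*k)*(3 + k) + k)² = (2*k*(3 + k) + k)² = (k + 2*k*(3 + k))²)
w(M(-2, 4)) - 138*145 = (√(4 - 2))²*(7 + 2*√(4 - 2))² - 138*145 = (√2)²*(7 + 2*√2)² - 20010 = 2*(7 + 2*√2)² - 20010 = -20010 + 2*(7 + 2*√2)²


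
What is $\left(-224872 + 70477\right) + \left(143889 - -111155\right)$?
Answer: $100649$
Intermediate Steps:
$\left(-224872 + 70477\right) + \left(143889 - -111155\right) = -154395 + \left(143889 + 111155\right) = -154395 + 255044 = 100649$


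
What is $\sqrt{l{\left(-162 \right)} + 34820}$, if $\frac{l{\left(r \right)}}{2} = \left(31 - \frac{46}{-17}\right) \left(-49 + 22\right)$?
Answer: $\frac{\sqrt{9536966}}{17} \approx 181.66$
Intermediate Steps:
$l{\left(r \right)} = - \frac{30942}{17}$ ($l{\left(r \right)} = 2 \left(31 - \frac{46}{-17}\right) \left(-49 + 22\right) = 2 \left(31 - - \frac{46}{17}\right) \left(-27\right) = 2 \left(31 + \frac{46}{17}\right) \left(-27\right) = 2 \cdot \frac{573}{17} \left(-27\right) = 2 \left(- \frac{15471}{17}\right) = - \frac{30942}{17}$)
$\sqrt{l{\left(-162 \right)} + 34820} = \sqrt{- \frac{30942}{17} + 34820} = \sqrt{\frac{560998}{17}} = \frac{\sqrt{9536966}}{17}$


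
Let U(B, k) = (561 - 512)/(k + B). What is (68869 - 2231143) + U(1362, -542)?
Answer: -1773064631/820 ≈ -2.1623e+6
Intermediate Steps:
U(B, k) = 49/(B + k)
(68869 - 2231143) + U(1362, -542) = (68869 - 2231143) + 49/(1362 - 542) = -2162274 + 49/820 = -1773064631/820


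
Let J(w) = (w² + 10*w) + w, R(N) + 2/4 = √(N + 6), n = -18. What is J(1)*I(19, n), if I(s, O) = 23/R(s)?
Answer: 184/3 ≈ 61.333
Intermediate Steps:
R(N) = -½ + √(6 + N) (R(N) = -½ + √(N + 6) = -½ + √(6 + N))
I(s, O) = 23/(-½ + √(6 + s))
J(w) = w² + 11*w
J(1)*I(19, n) = (1*(11 + 1))*(46/(-1 + 2*√(6 + 19))) = (1*12)*(46/(-1 + 2*√25)) = 12*(46/(-1 + 2*5)) = 12*(46/(-1 + 10)) = 12*(46/9) = 184/3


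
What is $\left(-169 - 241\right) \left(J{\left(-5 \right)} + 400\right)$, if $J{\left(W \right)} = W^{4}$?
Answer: $-420250$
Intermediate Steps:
$\left(-169 - 241\right) \left(J{\left(-5 \right)} + 400\right) = \left(-169 - 241\right) \left(\left(-5\right)^{4} + 400\right) = - 410 \left(625 + 400\right) = \left(-410\right) 1025 = -420250$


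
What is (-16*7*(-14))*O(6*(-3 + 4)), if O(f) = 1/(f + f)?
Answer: 392/3 ≈ 130.67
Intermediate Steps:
O(f) = 1/(2*f)
(-16*7*(-14))*O(6*(-3 + 4)) = (-16*7*(-14))*(1/(2*((6*(-3 + 4))))) = (-112*(-14))*(1/(2*((6*1)))) = 1568*((½)/6) = 1568*((½)*(⅙)) = 1568*(1/12) = 392/3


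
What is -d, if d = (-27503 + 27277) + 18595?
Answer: -18369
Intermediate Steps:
d = 18369 (d = -226 + 18595 = 18369)
-d = -1*18369 = -18369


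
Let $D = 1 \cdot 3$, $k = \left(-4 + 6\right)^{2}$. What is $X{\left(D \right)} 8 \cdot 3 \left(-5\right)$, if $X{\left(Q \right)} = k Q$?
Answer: $-1440$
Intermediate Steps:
$k = 4$ ($k = 2^{2} = 4$)
$D = 3$
$X{\left(Q \right)} = 4 Q$
$X{\left(D \right)} 8 \cdot 3 \left(-5\right) = 4 \cdot 3 \cdot 8 \cdot 3 \left(-5\right) = 12 \cdot 24 \left(-5\right) = 12 \left(-120\right) = -1440$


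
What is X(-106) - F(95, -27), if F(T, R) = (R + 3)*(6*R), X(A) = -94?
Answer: -3982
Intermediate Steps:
F(T, R) = 6*R*(3 + R) (F(T, R) = (3 + R)*(6*R) = 6*R*(3 + R))
X(-106) - F(95, -27) = -94 - 6*(-27)*(3 - 27) = -94 - 6*(-27)*(-24) = -94 - 1*3888 = -94 - 3888 = -3982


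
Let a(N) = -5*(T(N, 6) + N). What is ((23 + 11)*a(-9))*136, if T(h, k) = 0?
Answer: 208080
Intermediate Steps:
a(N) = -5*N (a(N) = -5*(0 + N) = -5*N)
((23 + 11)*a(-9))*136 = ((23 + 11)*(-5*(-9)))*136 = (34*45)*136 = 1530*136 = 208080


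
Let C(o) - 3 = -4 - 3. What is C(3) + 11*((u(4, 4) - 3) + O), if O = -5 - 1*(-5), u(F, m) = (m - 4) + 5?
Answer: 18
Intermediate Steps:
u(F, m) = 1 + m (u(F, m) = (-4 + m) + 5 = 1 + m)
O = 0 (O = -5 + 5 = 0)
C(o) = -4 (C(o) = 3 + (-4 - 3) = 3 - 7 = -4)
C(3) + 11*((u(4, 4) - 3) + O) = -4 + 11*(((1 + 4) - 3) + 0) = -4 + 11*((5 - 3) + 0) = -4 + 11*(2 + 0) = -4 + 11*2 = -4 + 22 = 18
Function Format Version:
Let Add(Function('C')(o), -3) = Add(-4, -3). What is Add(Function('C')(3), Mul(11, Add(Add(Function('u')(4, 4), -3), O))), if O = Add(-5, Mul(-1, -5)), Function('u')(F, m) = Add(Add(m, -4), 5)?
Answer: 18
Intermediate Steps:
Function('u')(F, m) = Add(1, m) (Function('u')(F, m) = Add(Add(-4, m), 5) = Add(1, m))
O = 0 (O = Add(-5, 5) = 0)
Function('C')(o) = -4 (Function('C')(o) = Add(3, Add(-4, -3)) = Add(3, -7) = -4)
Add(Function('C')(3), Mul(11, Add(Add(Function('u')(4, 4), -3), O))) = Add(-4, Mul(11, Add(Add(Add(1, 4), -3), 0))) = Add(-4, Mul(11, Add(Add(5, -3), 0))) = Add(-4, Mul(11, Add(2, 0))) = Add(-4, Mul(11, 2)) = Add(-4, 22) = 18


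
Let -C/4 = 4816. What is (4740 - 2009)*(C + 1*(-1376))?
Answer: -56367840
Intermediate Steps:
C = -19264 (C = -4*4816 = -19264)
(4740 - 2009)*(C + 1*(-1376)) = (4740 - 2009)*(-19264 + 1*(-1376)) = 2731*(-19264 - 1376) = 2731*(-20640) = -56367840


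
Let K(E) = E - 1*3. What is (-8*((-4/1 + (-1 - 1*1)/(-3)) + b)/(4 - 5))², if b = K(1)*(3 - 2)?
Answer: 16384/9 ≈ 1820.4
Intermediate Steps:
K(E) = -3 + E (K(E) = E - 3 = -3 + E)
b = -2 (b = (-3 + 1)*(3 - 2) = -2*1 = -2)
(-8*((-4/1 + (-1 - 1*1)/(-3)) + b)/(4 - 5))² = (-8*((-4/1 + (-1 - 1*1)/(-3)) - 2)/(4 - 5))² = (-8*((-4*1 + (-1 - 1)*(-⅓)) - 2)/(-1))² = (-8*((-4 - 2*(-⅓)) - 2)*(-1))² = (-8*((-4 + ⅔) - 2)*(-1))² = (-8*(-10/3 - 2)*(-1))² = (-(-128)*(-1)/3)² = (-8*16/3)² = (-128/3)² = 16384/9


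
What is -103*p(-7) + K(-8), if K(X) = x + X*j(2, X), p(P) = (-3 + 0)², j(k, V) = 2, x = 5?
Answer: -938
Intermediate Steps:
p(P) = 9 (p(P) = (-3)² = 9)
K(X) = 5 + 2*X (K(X) = 5 + X*2 = 5 + 2*X)
-103*p(-7) + K(-8) = -103*9 + (5 + 2*(-8)) = -927 + (5 - 16) = -927 - 11 = -938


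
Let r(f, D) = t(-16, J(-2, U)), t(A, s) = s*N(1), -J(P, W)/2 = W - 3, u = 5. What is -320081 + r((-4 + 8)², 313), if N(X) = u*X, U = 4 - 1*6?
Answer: -320031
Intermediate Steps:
U = -2 (U = 4 - 6 = -2)
J(P, W) = 6 - 2*W (J(P, W) = -2*(W - 3) = -2*(-3 + W) = 6 - 2*W)
N(X) = 5*X
t(A, s) = 5*s (t(A, s) = s*(5*1) = s*5 = 5*s)
r(f, D) = 50 (r(f, D) = 5*(6 - 2*(-2)) = 5*(6 + 4) = 5*10 = 50)
-320081 + r((-4 + 8)², 313) = -320081 + 50 = -320031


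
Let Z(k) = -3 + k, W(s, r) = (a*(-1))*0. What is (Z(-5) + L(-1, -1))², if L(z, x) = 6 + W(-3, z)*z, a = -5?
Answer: 4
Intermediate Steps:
W(s, r) = 0 (W(s, r) = -5*(-1)*0 = 5*0 = 0)
L(z, x) = 6 (L(z, x) = 6 + 0*z = 6 + 0 = 6)
(Z(-5) + L(-1, -1))² = ((-3 - 5) + 6)² = (-8 + 6)² = (-2)² = 4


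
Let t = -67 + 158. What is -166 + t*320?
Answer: 28954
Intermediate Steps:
t = 91
-166 + t*320 = -166 + 91*320 = -166 + 29120 = 28954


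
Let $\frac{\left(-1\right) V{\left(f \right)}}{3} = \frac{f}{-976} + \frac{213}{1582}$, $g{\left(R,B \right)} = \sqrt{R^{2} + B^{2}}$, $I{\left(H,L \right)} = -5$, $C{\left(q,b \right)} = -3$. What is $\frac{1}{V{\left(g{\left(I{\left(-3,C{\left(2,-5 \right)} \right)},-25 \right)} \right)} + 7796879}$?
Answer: $\frac{2323503754645761856}{18116076692511169593941987} - \frac{4579984920 \sqrt{26}}{18116076692511169593941987} \approx 1.2826 \cdot 10^{-7}$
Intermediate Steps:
$g{\left(R,B \right)} = \sqrt{B^{2} + R^{2}}$
$V{\left(f \right)} = - \frac{639}{1582} + \frac{3 f}{976}$ ($V{\left(f \right)} = - 3 \left(\frac{f}{-976} + \frac{213}{1582}\right) = - 3 \left(f \left(- \frac{1}{976}\right) + 213 \cdot \frac{1}{1582}\right) = - 3 \left(- \frac{f}{976} + \frac{213}{1582}\right) = - 3 \left(\frac{213}{1582} - \frac{f}{976}\right) = - \frac{639}{1582} + \frac{3 f}{976}$)
$\frac{1}{V{\left(g{\left(I{\left(-3,C{\left(2,-5 \right)} \right)},-25 \right)} \right)} + 7796879} = \frac{1}{\left(- \frac{639}{1582} + \frac{3 \sqrt{\left(-25\right)^{2} + \left(-5\right)^{2}}}{976}\right) + 7796879} = \frac{1}{\left(- \frac{639}{1582} + \frac{3 \sqrt{625 + 25}}{976}\right) + 7796879} = \frac{1}{\left(- \frac{639}{1582} + \frac{3 \sqrt{650}}{976}\right) + 7796879} = \frac{1}{\left(- \frac{639}{1582} + \frac{3 \cdot 5 \sqrt{26}}{976}\right) + 7796879} = \frac{1}{\left(- \frac{639}{1582} + \frac{15 \sqrt{26}}{976}\right) + 7796879} = \frac{1}{\frac{12334661939}{1582} + \frac{15 \sqrt{26}}{976}}$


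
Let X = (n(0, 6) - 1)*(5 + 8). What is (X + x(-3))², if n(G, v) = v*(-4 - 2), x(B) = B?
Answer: 234256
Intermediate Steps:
n(G, v) = -6*v (n(G, v) = v*(-6) = -6*v)
X = -481 (X = (-6*6 - 1)*(5 + 8) = (-36 - 1)*13 = -37*13 = -481)
(X + x(-3))² = (-481 - 3)² = (-484)² = 234256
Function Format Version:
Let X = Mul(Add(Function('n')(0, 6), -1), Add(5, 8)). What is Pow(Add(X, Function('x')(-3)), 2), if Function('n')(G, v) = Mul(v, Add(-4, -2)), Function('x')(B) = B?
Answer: 234256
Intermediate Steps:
Function('n')(G, v) = Mul(-6, v) (Function('n')(G, v) = Mul(v, -6) = Mul(-6, v))
X = -481 (X = Mul(Add(Mul(-6, 6), -1), Add(5, 8)) = Mul(Add(-36, -1), 13) = Mul(-37, 13) = -481)
Pow(Add(X, Function('x')(-3)), 2) = Pow(Add(-481, -3), 2) = Pow(-484, 2) = 234256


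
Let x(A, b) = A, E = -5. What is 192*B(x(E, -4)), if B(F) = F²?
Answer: 4800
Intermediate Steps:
192*B(x(E, -4)) = 192*(-5)² = 192*25 = 4800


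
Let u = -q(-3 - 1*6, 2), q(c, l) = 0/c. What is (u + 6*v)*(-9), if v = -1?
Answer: 54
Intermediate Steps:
q(c, l) = 0
u = 0 (u = -1*0 = 0)
(u + 6*v)*(-9) = (0 + 6*(-1))*(-9) = (0 - 6)*(-9) = -6*(-9) = 54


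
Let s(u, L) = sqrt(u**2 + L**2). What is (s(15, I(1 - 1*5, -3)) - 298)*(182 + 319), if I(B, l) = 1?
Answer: -149298 + 501*sqrt(226) ≈ -1.4177e+5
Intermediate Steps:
s(u, L) = sqrt(L**2 + u**2)
(s(15, I(1 - 1*5, -3)) - 298)*(182 + 319) = (sqrt(1**2 + 15**2) - 298)*(182 + 319) = (sqrt(1 + 225) - 298)*501 = (sqrt(226) - 298)*501 = (-298 + sqrt(226))*501 = -149298 + 501*sqrt(226)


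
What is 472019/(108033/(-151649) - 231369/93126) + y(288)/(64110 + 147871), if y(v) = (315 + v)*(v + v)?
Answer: -471021621353365229998/3190141542617953 ≈ -1.4765e+5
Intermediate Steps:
y(v) = 2*v*(315 + v) (y(v) = (315 + v)*(2*v) = 2*v*(315 + v))
472019/(108033/(-151649) - 231369/93126) + y(288)/(64110 + 147871) = 472019/(108033/(-151649) - 231369/93126) + (2*288*(315 + 288))/(64110 + 147871) = 472019/(108033*(-1/151649) - 231369*1/93126) + (2*288*603)/211981 = 472019/(-108033/151649 - 77123/31042) + 347328*(1/211981) = 472019/(-15049186213/4707488258) + 347328/211981 = 472019*(-4707488258/15049186213) + 347328/211981 = -2222023900052902/15049186213 + 347328/211981 = -471021621353365229998/3190141542617953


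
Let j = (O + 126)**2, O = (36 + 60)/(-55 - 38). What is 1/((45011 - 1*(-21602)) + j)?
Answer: 961/79022969 ≈ 1.2161e-5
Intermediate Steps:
O = -32/31 (O = 96/(-93) = 96*(-1/93) = -32/31 ≈ -1.0323)
j = 15007876/961 (j = (-32/31 + 126)**2 = (3874/31)**2 = 15007876/961 ≈ 15617.)
1/((45011 - 1*(-21602)) + j) = 1/((45011 - 1*(-21602)) + 15007876/961) = 1/((45011 + 21602) + 15007876/961) = 1/(66613 + 15007876/961) = 1/(79022969/961) = 961/79022969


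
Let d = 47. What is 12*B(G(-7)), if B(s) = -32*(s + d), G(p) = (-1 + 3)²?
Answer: -19584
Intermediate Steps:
G(p) = 4 (G(p) = 2² = 4)
B(s) = -1504 - 32*s (B(s) = -32*(s + 47) = -32*(47 + s) = -1504 - 32*s)
12*B(G(-7)) = 12*(-1504 - 32*4) = 12*(-1504 - 128) = 12*(-1632) = -19584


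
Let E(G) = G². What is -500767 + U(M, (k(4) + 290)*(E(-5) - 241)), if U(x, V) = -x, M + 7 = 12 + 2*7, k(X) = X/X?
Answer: -500786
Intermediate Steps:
k(X) = 1
M = 19 (M = -7 + (12 + 2*7) = -7 + (12 + 14) = -7 + 26 = 19)
-500767 + U(M, (k(4) + 290)*(E(-5) - 241)) = -500767 - 1*19 = -500767 - 19 = -500786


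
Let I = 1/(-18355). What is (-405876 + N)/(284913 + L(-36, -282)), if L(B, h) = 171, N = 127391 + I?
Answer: -1277898044/1308179205 ≈ -0.97685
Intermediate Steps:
I = -1/18355 ≈ -5.4481e-5
N = 2338261804/18355 (N = 127391 - 1/18355 = 2338261804/18355 ≈ 1.2739e+5)
(-405876 + N)/(284913 + L(-36, -282)) = (-405876 + 2338261804/18355)/(284913 + 171) = -5111592176/18355/285084 = -5111592176/18355*1/285084 = -1277898044/1308179205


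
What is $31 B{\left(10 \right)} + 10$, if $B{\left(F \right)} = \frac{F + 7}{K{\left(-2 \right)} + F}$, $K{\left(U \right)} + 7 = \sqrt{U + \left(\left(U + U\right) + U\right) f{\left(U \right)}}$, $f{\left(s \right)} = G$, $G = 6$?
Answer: $\frac{2051}{47} - \frac{527 i \sqrt{38}}{47} \approx 43.638 - 69.12 i$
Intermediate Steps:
$f{\left(s \right)} = 6$
$K{\left(U \right)} = -7 + \sqrt{19} \sqrt{U}$ ($K{\left(U \right)} = -7 + \sqrt{U + \left(\left(U + U\right) + U\right) 6} = -7 + \sqrt{U + \left(2 U + U\right) 6} = -7 + \sqrt{U + 3 U 6} = -7 + \sqrt{U + 18 U} = -7 + \sqrt{19 U} = -7 + \sqrt{19} \sqrt{U}$)
$B{\left(F \right)} = \frac{7 + F}{-7 + F + i \sqrt{38}}$ ($B{\left(F \right)} = \frac{F + 7}{\left(-7 + \sqrt{19} \sqrt{-2}\right) + F} = \frac{7 + F}{\left(-7 + \sqrt{19} i \sqrt{2}\right) + F} = \frac{7 + F}{\left(-7 + i \sqrt{38}\right) + F} = \frac{7 + F}{-7 + F + i \sqrt{38}}$)
$31 B{\left(10 \right)} + 10 = 31 \frac{7 + 10}{-7 + 10 + i \sqrt{38}} + 10 = 31 \frac{1}{3 + i \sqrt{38}} \cdot 17 + 10 = 31 \frac{17}{3 + i \sqrt{38}} + 10 = \frac{527}{3 + i \sqrt{38}} + 10 = 10 + \frac{527}{3 + i \sqrt{38}}$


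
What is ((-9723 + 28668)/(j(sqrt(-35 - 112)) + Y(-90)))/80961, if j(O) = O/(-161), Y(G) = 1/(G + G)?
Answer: -601314300/2637412523 + 4705938000*I*sqrt(3)/2637412523 ≈ -0.22799 + 3.0905*I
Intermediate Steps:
Y(G) = 1/(2*G)
j(O) = -O/161 (j(O) = O*(-1/161) = -O/161)
((-9723 + 28668)/(j(sqrt(-35 - 112)) + Y(-90)))/80961 = ((-9723 + 28668)/(-sqrt(-35 - 112)/161 + (1/2)/(-90)))/80961 = (18945/(-I*sqrt(3)/23 + (1/2)*(-1/90)))*(1/80961) = (18945/(-I*sqrt(3)/23 - 1/180))*(1/80961) = (18945/(-1/180 - I*sqrt(3)/23))*(1/80961) = 6315/(26987*(-1/180 - I*sqrt(3)/23))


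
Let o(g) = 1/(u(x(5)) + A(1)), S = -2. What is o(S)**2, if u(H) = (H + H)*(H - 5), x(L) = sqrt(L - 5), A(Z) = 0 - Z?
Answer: 1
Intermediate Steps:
A(Z) = -Z
x(L) = sqrt(-5 + L)
u(H) = 2*H*(-5 + H) (u(H) = (2*H)*(-5 + H) = 2*H*(-5 + H))
o(g) = -1 (o(g) = 1/(2*sqrt(-5 + 5)*(-5 + sqrt(-5 + 5)) - 1*1) = 1/(2*sqrt(0)*(-5 + sqrt(0)) - 1) = 1/(2*0*(-5 + 0) - 1) = 1/(2*0*(-5) - 1) = 1/(0 - 1) = 1/(-1) = -1)
o(S)**2 = (-1)**2 = 1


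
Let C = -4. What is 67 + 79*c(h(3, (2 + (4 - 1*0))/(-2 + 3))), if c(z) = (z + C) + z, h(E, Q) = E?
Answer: 225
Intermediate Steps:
c(z) = -4 + 2*z (c(z) = (z - 4) + z = (-4 + z) + z = -4 + 2*z)
67 + 79*c(h(3, (2 + (4 - 1*0))/(-2 + 3))) = 67 + 79*(-4 + 2*3) = 67 + 79*(-4 + 6) = 67 + 79*2 = 67 + 158 = 225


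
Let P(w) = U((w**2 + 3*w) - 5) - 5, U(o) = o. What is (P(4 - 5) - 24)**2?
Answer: 1296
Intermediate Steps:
P(w) = -10 + w**2 + 3*w (P(w) = ((w**2 + 3*w) - 5) - 5 = (-5 + w**2 + 3*w) - 5 = -10 + w**2 + 3*w)
(P(4 - 5) - 24)**2 = ((-10 + (4 - 5)**2 + 3*(4 - 5)) - 24)**2 = ((-10 + (-1)**2 + 3*(-1)) - 24)**2 = ((-10 + 1 - 3) - 24)**2 = (-12 - 24)**2 = (-36)**2 = 1296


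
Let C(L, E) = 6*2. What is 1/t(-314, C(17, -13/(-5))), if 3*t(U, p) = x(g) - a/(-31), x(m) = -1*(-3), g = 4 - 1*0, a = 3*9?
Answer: 31/40 ≈ 0.77500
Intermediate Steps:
a = 27
C(L, E) = 12
g = 4 (g = 4 + 0 = 4)
x(m) = 3
t(U, p) = 40/31 (t(U, p) = (3 - 27/(-31))/3 = (3 - 27*(-1)/31)/3 = (3 - 1*(-27/31))/3 = (3 + 27/31)/3 = (⅓)*(120/31) = 40/31)
1/t(-314, C(17, -13/(-5))) = 1/(40/31) = 31/40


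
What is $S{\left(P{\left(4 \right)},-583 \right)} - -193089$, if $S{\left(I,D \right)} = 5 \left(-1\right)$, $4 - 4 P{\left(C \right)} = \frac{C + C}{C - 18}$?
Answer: $193084$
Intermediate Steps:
$P{\left(C \right)} = 1 - \frac{C}{2 \left(-18 + C\right)}$ ($P{\left(C \right)} = 1 - \frac{\left(C + C\right) \frac{1}{C - 18}}{4} = 1 - \frac{2 C \frac{1}{-18 + C}}{4} = 1 - \frac{C}{2 \left(-18 + C\right)}$)
$S{\left(I,D \right)} = -5$
$S{\left(P{\left(4 \right)},-583 \right)} - -193089 = -5 - -193089 = -5 + 193089 = 193084$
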